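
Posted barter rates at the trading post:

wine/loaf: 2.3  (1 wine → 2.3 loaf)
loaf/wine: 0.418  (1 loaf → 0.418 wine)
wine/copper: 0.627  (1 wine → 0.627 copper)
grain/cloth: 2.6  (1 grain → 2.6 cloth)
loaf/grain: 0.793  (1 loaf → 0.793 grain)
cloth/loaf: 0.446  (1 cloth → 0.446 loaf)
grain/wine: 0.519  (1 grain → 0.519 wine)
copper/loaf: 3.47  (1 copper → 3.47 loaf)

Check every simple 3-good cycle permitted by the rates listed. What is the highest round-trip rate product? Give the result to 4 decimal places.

0.9466

grain→wine→loaf→grain: 0.519 × 2.3 × 0.793 = 0.94660
cloth→loaf→grain→cloth: 0.446 × 0.793 × 2.6 = 0.91956
copper→loaf→wine→copper: 3.47 × 0.418 × 0.627 = 0.90944
Maximum is grain→wine→loaf→grain at 0.9466; no arbitrage — every cycle loses value.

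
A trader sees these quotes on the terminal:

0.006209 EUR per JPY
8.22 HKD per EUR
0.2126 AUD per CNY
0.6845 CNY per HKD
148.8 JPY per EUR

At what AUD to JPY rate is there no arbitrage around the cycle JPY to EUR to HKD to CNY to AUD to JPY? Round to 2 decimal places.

134.64

Known legs of the cycle: 0.006209 × 8.22 × 0.6845 × 0.2126 = 0.007427286728106
For no arbitrage the full-cycle product must be 1, so the missing rate is 1 / 0.007427286728106 ≈ 134.6387.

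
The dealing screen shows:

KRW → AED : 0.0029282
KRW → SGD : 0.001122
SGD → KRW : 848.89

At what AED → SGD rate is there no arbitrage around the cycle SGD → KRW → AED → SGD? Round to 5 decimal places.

0.40230

Known legs of the cycle: 848.89 × 0.0029282 = 2.485719698
For no arbitrage the full-cycle product must be 1, so the missing rate is 1 / 2.485719698 ≈ 0.4022980.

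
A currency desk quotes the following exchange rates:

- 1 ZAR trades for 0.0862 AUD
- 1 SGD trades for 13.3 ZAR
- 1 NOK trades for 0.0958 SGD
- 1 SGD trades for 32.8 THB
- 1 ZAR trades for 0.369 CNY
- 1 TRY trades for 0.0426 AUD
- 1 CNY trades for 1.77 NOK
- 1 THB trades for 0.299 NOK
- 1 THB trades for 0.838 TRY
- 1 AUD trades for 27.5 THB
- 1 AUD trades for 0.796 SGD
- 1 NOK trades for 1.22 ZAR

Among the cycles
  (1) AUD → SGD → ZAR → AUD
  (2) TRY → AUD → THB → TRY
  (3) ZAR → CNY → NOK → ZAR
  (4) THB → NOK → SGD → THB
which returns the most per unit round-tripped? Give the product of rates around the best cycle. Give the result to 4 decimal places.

0.9817

(1) 0.796 × 13.3 × 0.0862 = 0.91258
(2) 0.0426 × 27.5 × 0.838 = 0.98172
(3) 0.369 × 1.77 × 1.22 = 0.79682
(4) 0.299 × 0.0958 × 32.8 = 0.93953
Highest is cycle (2) at 0.9817 (≤1, no arbitrage).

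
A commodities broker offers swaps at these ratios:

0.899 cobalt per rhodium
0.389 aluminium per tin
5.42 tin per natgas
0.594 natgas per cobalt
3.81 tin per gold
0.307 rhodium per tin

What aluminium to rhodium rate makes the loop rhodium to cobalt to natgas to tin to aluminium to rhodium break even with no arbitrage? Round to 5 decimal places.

Known legs of the cycle: 0.899 × 0.594 × 5.42 × 0.389 = 1.12588757028
For no arbitrage the full-cycle product must be 1, so the missing rate is 1 / 1.12588757028 ≈ 0.8881882.

0.88819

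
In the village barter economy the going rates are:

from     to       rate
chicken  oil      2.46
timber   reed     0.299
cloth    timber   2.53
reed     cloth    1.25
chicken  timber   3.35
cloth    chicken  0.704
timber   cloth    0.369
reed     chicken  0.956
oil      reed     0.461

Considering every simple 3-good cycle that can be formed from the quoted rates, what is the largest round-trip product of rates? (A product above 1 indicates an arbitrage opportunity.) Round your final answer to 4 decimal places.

1.0842

oil→reed→chicken→oil: 0.461 × 0.956 × 2.46 = 1.08416
timber→reed→chicken→timber: 0.299 × 0.956 × 3.35 = 0.95758
timber→reed→cloth→timber: 0.299 × 1.25 × 2.53 = 0.94559
timber→cloth→chicken→timber: 0.369 × 0.704 × 3.35 = 0.87025
Maximum is oil→reed→chicken→oil at 1.0842; arbitrage exists.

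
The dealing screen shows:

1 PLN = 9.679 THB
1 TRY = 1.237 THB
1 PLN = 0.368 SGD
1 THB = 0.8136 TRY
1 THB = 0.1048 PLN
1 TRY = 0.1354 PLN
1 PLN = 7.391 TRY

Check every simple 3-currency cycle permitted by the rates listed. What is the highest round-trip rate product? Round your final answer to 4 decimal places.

THB→TRY→PLN→THB: 0.8136 × 0.1354 × 9.679 = 1.06625
THB→PLN→TRY→THB: 0.1048 × 7.391 × 1.237 = 0.95815
Maximum is THB→TRY→PLN→THB at 1.0663; arbitrage exists.

1.0663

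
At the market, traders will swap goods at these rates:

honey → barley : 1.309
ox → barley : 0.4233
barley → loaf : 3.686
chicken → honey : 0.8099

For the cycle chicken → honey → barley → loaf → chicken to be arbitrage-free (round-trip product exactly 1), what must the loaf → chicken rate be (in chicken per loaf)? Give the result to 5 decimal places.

0.25590

Known legs of the cycle: 0.8099 × 1.309 × 3.686 = 3.9077464426
For no arbitrage the full-cycle product must be 1, so the missing rate is 1 / 3.9077464426 ≈ 0.2559020.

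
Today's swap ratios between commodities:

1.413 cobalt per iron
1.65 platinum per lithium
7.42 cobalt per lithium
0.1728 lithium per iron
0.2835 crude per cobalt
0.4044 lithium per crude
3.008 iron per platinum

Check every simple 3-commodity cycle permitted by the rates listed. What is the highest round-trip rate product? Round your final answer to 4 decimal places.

0.8576

platinum→iron→lithium→platinum: 3.008 × 0.1728 × 1.65 = 0.85764
cobalt→crude→lithium→cobalt: 0.2835 × 0.4044 × 7.42 = 0.85068
Maximum is platinum→iron→lithium→platinum at 0.8576; no arbitrage — every cycle loses value.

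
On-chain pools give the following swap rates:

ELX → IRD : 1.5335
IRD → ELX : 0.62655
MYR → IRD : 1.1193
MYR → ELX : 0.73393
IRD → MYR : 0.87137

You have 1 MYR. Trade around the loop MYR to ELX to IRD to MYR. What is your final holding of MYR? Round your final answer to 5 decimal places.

1 MYR × 0.73393 = 0.73393 ELX
0.73393 ELX × 1.5335 = 1.125481655 IRD
1.125481655 IRD × 0.87137 = 0.98071094971735 MYR

0.98071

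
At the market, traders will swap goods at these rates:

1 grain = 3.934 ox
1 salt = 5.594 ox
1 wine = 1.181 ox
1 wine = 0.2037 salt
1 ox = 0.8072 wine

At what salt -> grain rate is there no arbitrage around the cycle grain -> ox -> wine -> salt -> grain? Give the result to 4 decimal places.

1.5459

Known legs of the cycle: 3.934 × 0.8072 × 0.2037 = 0.64685440176
For no arbitrage the full-cycle product must be 1, so the missing rate is 1 / 0.64685440176 ≈ 1.545943.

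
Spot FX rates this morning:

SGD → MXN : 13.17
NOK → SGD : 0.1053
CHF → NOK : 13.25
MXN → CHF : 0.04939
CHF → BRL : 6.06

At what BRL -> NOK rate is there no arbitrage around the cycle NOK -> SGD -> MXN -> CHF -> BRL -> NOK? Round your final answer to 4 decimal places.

2.4092

Known legs of the cycle: 0.1053 × 13.17 × 0.04939 × 6.06 = 0.4150742544234
For no arbitrage the full-cycle product must be 1, so the missing rate is 1 / 0.4150742544234 ≈ 2.409207.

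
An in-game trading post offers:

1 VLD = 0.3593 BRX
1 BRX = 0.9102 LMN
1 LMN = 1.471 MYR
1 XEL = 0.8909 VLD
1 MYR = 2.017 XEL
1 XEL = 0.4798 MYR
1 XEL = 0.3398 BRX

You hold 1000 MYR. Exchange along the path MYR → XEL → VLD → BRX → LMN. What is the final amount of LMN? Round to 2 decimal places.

1000 MYR × 2.017 = 2017 XEL
2017 XEL × 0.8909 = 1796.9453 VLD
1796.9453 VLD × 0.3593 = 645.64244629 BRX
645.64244629 BRX × 0.9102 = 587.663754613158 LMN

587.66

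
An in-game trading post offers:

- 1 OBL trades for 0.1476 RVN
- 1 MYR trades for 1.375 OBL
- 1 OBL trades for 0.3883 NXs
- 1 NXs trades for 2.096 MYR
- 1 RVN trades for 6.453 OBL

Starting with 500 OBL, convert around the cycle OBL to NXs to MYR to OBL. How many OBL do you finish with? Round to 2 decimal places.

559.54

500 OBL × 0.3883 = 194.15 NXs
194.15 NXs × 2.096 = 406.9384 MYR
406.9384 MYR × 1.375 = 559.5403 OBL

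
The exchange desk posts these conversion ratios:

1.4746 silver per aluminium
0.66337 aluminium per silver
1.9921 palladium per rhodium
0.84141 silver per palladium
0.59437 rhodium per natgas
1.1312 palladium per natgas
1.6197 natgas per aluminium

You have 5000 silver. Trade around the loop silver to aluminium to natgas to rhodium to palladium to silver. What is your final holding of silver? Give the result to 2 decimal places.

5000 silver × 0.66337 = 3316.85 aluminium
3316.85 aluminium × 1.6197 = 5372.301945 natgas
5372.301945 natgas × 0.59437 = 3193.13510704965 rhodium
3193.13510704965 rhodium × 1.9921 = 6361.044446753607765 palladium
6361.044446753607765 palladium × 0.84141 = 5352.24640794295310954865 silver

5352.25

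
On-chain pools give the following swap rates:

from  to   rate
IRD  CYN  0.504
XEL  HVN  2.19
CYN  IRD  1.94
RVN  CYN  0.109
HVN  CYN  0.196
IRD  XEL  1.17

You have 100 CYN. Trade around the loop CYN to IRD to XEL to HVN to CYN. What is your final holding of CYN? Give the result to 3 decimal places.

100 CYN × 1.94 = 194 IRD
194 IRD × 1.17 = 226.98 XEL
226.98 XEL × 2.19 = 497.0862 HVN
497.0862 HVN × 0.196 = 97.4288952 CYN

97.429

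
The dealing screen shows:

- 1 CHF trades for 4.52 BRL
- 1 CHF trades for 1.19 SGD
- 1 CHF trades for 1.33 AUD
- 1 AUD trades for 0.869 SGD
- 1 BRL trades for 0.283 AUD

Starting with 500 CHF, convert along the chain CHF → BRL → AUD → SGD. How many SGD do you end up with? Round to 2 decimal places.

500 CHF × 4.52 = 2260 BRL
2260 BRL × 0.283 = 639.58 AUD
639.58 AUD × 0.869 = 555.79502 SGD

555.80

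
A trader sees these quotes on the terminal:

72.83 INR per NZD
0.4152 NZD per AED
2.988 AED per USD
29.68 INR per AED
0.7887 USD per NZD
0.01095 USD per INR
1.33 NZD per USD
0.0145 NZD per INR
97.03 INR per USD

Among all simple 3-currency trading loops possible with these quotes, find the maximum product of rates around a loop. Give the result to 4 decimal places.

1.1096

NZD→USD→INR→NZD: 0.7887 × 97.03 × 0.0145 = 1.10965
NZD→INR→USD→NZD: 72.83 × 0.01095 × 1.33 = 1.06066
NZD→USD→AED→NZD: 0.7887 × 2.988 × 0.4152 = 0.97848
INR→USD→AED→INR: 0.01095 × 2.988 × 29.68 = 0.97109
Maximum is NZD→USD→INR→NZD at 1.1096; arbitrage exists.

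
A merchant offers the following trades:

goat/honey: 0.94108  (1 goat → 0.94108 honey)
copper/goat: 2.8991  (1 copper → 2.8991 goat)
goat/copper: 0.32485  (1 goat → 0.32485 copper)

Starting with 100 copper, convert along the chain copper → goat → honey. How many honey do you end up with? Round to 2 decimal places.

272.83

100 copper × 2.8991 = 289.91 goat
289.91 goat × 0.94108 = 272.8285028 honey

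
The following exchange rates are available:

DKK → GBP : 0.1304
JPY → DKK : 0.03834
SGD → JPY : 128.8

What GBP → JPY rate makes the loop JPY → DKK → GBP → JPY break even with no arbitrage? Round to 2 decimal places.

200.02

Known legs of the cycle: 0.03834 × 0.1304 = 0.004999536
For no arbitrage the full-cycle product must be 1, so the missing rate is 1 / 0.004999536 ≈ 200.0186.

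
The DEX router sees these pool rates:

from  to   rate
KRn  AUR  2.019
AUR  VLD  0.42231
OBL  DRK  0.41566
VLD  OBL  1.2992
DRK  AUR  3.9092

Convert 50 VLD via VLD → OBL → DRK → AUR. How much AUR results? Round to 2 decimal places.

50 VLD × 1.2992 = 64.96 OBL
64.96 OBL × 0.41566 = 27.0012736 DRK
27.0012736 DRK × 3.9092 = 105.55337875712 AUR

105.55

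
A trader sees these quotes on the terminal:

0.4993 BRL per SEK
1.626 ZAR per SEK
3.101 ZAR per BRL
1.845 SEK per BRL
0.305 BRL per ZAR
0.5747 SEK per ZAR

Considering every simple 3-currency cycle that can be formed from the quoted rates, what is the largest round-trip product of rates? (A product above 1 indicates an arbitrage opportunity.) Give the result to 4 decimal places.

0.9150

SEK→ZAR→BRL→SEK: 1.626 × 0.305 × 1.845 = 0.91499
SEK→BRL→ZAR→SEK: 0.4993 × 3.101 × 0.5747 = 0.88982
Maximum is SEK→ZAR→BRL→SEK at 0.9150; no arbitrage — every cycle loses value.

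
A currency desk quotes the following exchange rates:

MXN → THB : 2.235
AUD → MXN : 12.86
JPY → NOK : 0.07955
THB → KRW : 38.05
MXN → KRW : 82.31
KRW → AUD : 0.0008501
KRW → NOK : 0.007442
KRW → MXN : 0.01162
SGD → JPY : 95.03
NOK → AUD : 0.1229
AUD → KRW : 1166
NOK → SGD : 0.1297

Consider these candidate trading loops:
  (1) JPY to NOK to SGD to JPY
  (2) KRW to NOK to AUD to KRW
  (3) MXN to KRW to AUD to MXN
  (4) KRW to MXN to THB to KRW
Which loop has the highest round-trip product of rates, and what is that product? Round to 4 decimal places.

1.0664

(1) 0.07955 × 0.1297 × 95.03 = 0.98048
(2) 0.007442 × 0.1229 × 1166 = 1.06645
(3) 82.31 × 0.0008501 × 12.86 = 0.89984
(4) 0.01162 × 2.235 × 38.05 = 0.98819
Highest is cycle (2) at 1.0664 (>1, arbitrage).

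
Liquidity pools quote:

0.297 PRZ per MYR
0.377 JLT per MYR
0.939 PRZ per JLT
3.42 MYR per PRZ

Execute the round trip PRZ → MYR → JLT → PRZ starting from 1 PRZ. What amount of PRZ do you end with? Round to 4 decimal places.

1.2107

1 PRZ × 3.42 = 3.42 MYR
3.42 MYR × 0.377 = 1.28934 JLT
1.28934 JLT × 0.939 = 1.21069026 PRZ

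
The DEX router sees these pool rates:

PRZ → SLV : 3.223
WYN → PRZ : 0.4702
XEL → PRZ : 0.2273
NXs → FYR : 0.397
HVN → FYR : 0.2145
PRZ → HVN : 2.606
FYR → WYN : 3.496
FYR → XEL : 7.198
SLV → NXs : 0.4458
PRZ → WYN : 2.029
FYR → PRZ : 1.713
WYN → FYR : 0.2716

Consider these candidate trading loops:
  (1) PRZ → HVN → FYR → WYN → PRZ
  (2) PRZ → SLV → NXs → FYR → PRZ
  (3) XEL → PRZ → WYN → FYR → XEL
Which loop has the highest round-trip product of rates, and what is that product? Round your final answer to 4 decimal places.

0.9771

(1) 2.606 × 0.2145 × 3.496 × 0.4702 = 0.91887
(2) 3.223 × 0.4458 × 0.397 × 1.713 = 0.97712
(3) 0.2273 × 2.029 × 0.2716 × 7.198 = 0.90162
Highest is cycle (2) at 0.9771 (≤1, no arbitrage).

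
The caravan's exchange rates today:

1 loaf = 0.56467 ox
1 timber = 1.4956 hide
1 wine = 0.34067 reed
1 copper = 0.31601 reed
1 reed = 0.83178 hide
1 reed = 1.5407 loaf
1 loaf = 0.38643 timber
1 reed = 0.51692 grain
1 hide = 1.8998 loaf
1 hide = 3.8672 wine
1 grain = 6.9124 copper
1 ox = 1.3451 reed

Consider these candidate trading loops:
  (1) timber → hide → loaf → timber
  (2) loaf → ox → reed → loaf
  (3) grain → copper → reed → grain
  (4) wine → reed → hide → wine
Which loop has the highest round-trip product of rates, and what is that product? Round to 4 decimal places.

(1) 1.4956 × 1.8998 × 0.38643 = 1.09798
(2) 0.56467 × 1.3451 × 1.5407 = 1.17022
(3) 6.9124 × 0.31601 × 0.51692 = 1.12915
(4) 0.34067 × 0.83178 × 3.8672 = 1.09582
Highest is cycle (2) at 1.1702 (>1, arbitrage).

1.1702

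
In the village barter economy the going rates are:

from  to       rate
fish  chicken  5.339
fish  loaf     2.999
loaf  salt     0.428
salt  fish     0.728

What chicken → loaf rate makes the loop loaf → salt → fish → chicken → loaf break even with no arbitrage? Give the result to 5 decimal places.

0.60113

Known legs of the cycle: 0.428 × 0.728 × 5.339 = 1.663546976
For no arbitrage the full-cycle product must be 1, so the missing rate is 1 / 1.663546976 ≈ 0.6011252.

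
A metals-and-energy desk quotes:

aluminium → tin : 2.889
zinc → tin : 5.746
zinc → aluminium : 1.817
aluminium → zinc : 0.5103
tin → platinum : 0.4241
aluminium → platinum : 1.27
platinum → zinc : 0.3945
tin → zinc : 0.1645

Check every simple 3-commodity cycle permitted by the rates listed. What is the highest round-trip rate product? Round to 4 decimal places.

platinum→zinc→tin→platinum: 0.3945 × 5.746 × 0.4241 = 0.96135
platinum→zinc→aluminium→platinum: 0.3945 × 1.817 × 1.27 = 0.91034
aluminium→tin→zinc→aluminium: 2.889 × 0.1645 × 1.817 = 0.86351
Maximum is platinum→zinc→tin→platinum at 0.9613; no arbitrage — every cycle loses value.

0.9613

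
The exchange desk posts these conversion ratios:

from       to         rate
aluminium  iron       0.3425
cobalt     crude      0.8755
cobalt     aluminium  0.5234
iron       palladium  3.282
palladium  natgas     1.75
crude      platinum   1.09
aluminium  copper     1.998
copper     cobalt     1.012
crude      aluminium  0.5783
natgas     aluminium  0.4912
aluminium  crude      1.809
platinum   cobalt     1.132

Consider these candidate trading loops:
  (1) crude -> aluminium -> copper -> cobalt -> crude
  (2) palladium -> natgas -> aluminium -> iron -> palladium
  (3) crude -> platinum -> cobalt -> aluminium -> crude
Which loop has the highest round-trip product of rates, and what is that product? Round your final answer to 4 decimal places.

(1) 0.5783 × 1.998 × 1.012 × 0.8755 = 1.02373
(2) 1.75 × 0.4912 × 0.3425 × 3.282 = 0.96626
(3) 1.09 × 1.132 × 0.5234 × 1.809 = 1.16828
Highest is cycle (3) at 1.1683 (>1, arbitrage).

1.1683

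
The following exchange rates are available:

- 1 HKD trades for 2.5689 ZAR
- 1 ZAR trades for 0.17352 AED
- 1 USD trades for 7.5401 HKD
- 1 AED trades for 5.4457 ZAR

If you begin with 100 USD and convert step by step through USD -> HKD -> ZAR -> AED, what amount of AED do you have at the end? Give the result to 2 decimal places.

336.10

100 USD × 7.5401 = 754.01 HKD
754.01 HKD × 2.5689 = 1936.976289 ZAR
1936.976289 ZAR × 0.17352 = 336.10412566728 AED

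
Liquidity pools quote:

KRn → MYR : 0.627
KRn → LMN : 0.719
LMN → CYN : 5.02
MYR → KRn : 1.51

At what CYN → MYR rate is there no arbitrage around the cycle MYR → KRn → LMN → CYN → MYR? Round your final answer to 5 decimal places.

0.18348

Known legs of the cycle: 1.51 × 0.719 × 5.02 = 5.4501638
For no arbitrage the full-cycle product must be 1, so the missing rate is 1 / 5.4501638 ≈ 0.1834807.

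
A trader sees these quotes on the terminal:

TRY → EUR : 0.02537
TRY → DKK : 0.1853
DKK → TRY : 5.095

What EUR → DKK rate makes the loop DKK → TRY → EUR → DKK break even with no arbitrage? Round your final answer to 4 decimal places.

Known legs of the cycle: 5.095 × 0.02537 = 0.12926015
For no arbitrage the full-cycle product must be 1, so the missing rate is 1 / 0.12926015 ≈ 7.736336.

7.7363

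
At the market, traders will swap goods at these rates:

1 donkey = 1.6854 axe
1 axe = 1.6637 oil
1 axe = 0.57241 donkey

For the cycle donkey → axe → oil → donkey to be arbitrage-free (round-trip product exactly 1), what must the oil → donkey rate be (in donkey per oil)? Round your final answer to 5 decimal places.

Known legs of the cycle: 1.6854 × 1.6637 = 2.80399998
For no arbitrage the full-cycle product must be 1, so the missing rate is 1 / 2.80399998 ≈ 0.3566334.

0.35663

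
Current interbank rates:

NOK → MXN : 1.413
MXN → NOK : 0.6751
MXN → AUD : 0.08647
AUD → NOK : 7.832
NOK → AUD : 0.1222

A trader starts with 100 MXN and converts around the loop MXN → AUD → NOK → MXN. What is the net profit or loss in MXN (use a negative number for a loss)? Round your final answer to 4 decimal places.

-4.3070

100 MXN × 0.08647 = 8.647 AUD
8.647 AUD × 7.832 = 67.723304 NOK
67.723304 NOK × 1.413 = 95.693028552 MXN
Net change: 95.693028552 − 100 = -4.306971448 MXN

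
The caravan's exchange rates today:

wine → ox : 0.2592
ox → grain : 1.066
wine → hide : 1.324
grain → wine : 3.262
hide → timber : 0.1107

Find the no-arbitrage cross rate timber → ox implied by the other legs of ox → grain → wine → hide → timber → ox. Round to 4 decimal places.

1.9621

Known legs of the cycle: 1.066 × 3.262 × 1.324 × 0.1107 = 0.5096555611056
For no arbitrage the full-cycle product must be 1, so the missing rate is 1 / 0.5096555611056 ≈ 1.962109.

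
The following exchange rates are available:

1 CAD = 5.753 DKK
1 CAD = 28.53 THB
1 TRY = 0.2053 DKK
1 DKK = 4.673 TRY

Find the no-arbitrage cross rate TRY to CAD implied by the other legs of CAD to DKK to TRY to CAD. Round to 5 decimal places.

0.03720

Known legs of the cycle: 5.753 × 4.673 = 26.883769
For no arbitrage the full-cycle product must be 1, so the missing rate is 1 / 26.883769 ≈ 0.0371972.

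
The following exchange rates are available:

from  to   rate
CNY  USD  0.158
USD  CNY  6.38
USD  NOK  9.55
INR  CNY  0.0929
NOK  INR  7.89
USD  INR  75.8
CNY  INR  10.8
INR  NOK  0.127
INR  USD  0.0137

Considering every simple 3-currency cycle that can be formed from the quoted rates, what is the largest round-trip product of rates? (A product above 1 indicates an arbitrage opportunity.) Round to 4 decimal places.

1.1126

CNY→USD→INR→CNY: 0.158 × 75.8 × 0.0929 = 1.11261
INR→USD→NOK→INR: 0.0137 × 9.55 × 7.89 = 1.03229
CNY→INR→USD→CNY: 10.8 × 0.0137 × 6.38 = 0.94398
Maximum is CNY→USD→INR→CNY at 1.1126; arbitrage exists.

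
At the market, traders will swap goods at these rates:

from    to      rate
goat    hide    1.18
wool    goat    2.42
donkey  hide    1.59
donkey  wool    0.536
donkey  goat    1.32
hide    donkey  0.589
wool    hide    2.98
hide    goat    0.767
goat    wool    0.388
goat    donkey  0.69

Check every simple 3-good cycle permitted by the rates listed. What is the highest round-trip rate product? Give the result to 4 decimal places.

wool→hide→donkey→wool: 2.98 × 0.589 × 0.536 = 0.94080
hide→donkey→goat→hide: 0.589 × 1.32 × 1.18 = 0.91743
wool→goat→donkey→wool: 2.42 × 0.69 × 0.536 = 0.89501
wool→hide→goat→wool: 2.98 × 0.767 × 0.388 = 0.88684
hide→goat→donkey→hide: 0.767 × 0.69 × 1.59 = 0.84148
Maximum is wool→hide→donkey→wool at 0.9408; no arbitrage — every cycle loses value.

0.9408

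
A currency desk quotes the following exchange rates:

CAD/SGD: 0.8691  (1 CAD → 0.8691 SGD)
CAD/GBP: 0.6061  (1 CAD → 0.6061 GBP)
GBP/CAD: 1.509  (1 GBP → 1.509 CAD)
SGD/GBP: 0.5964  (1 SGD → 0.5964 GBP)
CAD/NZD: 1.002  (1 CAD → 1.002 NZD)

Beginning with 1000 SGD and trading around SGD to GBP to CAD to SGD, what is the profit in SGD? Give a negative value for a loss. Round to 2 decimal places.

-217.84

1000 SGD × 0.5964 = 596.4 GBP
596.4 GBP × 1.509 = 899.9676 CAD
899.9676 CAD × 0.8691 = 782.16184116 SGD
Net change: 782.16184116 − 1000 = -217.83815884 SGD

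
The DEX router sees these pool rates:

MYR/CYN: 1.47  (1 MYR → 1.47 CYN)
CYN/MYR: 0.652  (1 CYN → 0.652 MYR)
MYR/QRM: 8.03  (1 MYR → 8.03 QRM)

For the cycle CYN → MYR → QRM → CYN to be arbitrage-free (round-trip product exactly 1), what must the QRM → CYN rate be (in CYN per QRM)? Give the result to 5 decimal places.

Known legs of the cycle: 0.652 × 8.03 = 5.23556
For no arbitrage the full-cycle product must be 1, so the missing rate is 1 / 5.23556 ≈ 0.1910015.

0.19100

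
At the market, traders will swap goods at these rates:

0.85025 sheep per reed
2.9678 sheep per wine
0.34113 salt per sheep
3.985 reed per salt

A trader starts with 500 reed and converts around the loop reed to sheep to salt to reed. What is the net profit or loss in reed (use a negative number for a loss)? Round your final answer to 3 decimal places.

77.916

500 reed × 0.85025 = 425.125 sheep
425.125 sheep × 0.34113 = 145.02289125 salt
145.02289125 salt × 3.985 = 577.91622163125 reed
Net change: 577.91622163125 − 500 = 77.91622163125 reed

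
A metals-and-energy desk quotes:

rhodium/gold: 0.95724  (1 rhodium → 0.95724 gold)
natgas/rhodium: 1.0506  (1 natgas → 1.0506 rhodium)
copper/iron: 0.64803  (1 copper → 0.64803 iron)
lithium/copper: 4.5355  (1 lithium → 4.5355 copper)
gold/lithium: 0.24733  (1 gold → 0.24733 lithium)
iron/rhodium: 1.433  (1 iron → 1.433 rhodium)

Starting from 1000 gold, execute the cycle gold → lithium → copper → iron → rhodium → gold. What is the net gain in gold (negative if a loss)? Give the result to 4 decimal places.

-2.8417

1000 gold × 0.24733 = 247.33 lithium
247.33 lithium × 4.5355 = 1121.765215 copper
1121.765215 copper × 0.64803 = 726.93751227645 iron
726.93751227645 iron × 1.433 = 1041.70145509215285 rhodium
1041.70145509215285 rhodium × 0.95724 = 997.158300872412394134 gold
Net change: 997.158300872412394134 − 1000 = -2.841699127587605866 gold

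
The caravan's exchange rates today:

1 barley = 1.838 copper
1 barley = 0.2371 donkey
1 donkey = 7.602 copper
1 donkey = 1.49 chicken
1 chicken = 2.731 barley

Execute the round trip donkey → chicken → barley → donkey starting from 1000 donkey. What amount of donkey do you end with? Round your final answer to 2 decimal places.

964.80

1000 donkey × 1.49 = 1490 chicken
1490 chicken × 2.731 = 4069.19 barley
4069.19 barley × 0.2371 = 964.804949 donkey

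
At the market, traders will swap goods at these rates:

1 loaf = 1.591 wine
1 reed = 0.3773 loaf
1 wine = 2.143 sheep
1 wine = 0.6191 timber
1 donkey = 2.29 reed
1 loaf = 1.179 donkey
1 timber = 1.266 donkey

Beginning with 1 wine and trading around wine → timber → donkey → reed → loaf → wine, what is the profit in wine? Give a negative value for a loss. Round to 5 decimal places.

0.07742

1 wine × 0.6191 = 0.6191 timber
0.6191 timber × 1.266 = 0.7837806 donkey
0.7837806 donkey × 2.29 = 1.794857574 reed
1.794857574 reed × 0.3773 = 0.6771997626702 loaf
0.6771997626702 loaf × 1.591 = 1.0774248224082882 wine
Net change: 1.0774248224082882 − 1 = 0.0774248224082882 wine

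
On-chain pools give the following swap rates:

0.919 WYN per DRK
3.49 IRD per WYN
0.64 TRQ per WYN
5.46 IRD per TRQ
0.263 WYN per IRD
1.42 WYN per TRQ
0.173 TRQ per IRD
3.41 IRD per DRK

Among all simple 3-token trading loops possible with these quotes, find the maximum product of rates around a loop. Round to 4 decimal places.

0.9190

WYN→TRQ→IRD→WYN: 0.64 × 5.46 × 0.263 = 0.91903
WYN→IRD→TRQ→WYN: 3.49 × 0.173 × 1.42 = 0.85735
Maximum is WYN→TRQ→IRD→WYN at 0.9190; no arbitrage — every cycle loses value.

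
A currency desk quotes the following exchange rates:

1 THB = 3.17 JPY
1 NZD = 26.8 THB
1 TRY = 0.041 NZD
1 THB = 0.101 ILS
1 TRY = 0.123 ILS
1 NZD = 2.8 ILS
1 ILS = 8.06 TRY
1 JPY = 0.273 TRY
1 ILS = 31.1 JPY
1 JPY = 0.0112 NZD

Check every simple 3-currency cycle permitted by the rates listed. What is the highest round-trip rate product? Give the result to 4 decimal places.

ILS→JPY→TRY→ILS: 31.1 × 0.273 × 0.123 = 1.04431
ILS→JPY→NZD→ILS: 31.1 × 0.0112 × 2.8 = 0.97530
JPY→NZD→THB→JPY: 0.0112 × 26.8 × 3.17 = 0.95151
ILS→TRY→NZD→ILS: 8.06 × 0.041 × 2.8 = 0.92529
Maximum is ILS→JPY→TRY→ILS at 1.0443; arbitrage exists.

1.0443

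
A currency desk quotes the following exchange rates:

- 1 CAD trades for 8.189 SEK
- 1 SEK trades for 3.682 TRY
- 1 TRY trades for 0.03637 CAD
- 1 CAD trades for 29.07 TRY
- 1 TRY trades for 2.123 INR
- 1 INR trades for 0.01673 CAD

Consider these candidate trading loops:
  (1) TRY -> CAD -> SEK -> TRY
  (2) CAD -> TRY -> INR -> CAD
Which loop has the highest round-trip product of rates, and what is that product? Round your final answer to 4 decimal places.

(1) 0.03637 × 8.189 × 3.682 = 1.09662
(2) 29.07 × 2.123 × 0.01673 = 1.03250
Highest is cycle (1) at 1.0966 (>1, arbitrage).

1.0966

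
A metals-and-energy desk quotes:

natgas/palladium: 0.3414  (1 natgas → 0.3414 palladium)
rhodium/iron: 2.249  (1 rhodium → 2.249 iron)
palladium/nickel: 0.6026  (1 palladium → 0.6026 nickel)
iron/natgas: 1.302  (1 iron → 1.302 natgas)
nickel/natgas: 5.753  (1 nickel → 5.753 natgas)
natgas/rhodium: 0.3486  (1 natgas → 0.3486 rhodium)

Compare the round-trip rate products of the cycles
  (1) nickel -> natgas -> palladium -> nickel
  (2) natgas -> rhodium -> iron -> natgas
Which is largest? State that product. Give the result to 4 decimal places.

1.1836

(1) 5.753 × 0.3414 × 0.6026 = 1.18355
(2) 0.3486 × 2.249 × 1.302 = 1.02077
Highest is cycle (1) at 1.1836 (>1, arbitrage).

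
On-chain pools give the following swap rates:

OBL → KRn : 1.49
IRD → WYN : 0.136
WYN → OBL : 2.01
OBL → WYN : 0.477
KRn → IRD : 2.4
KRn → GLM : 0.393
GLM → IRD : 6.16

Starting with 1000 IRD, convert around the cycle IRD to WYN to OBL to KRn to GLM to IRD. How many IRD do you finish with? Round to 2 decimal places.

1000 IRD × 0.136 = 136 WYN
136 WYN × 2.01 = 273.36 OBL
273.36 OBL × 1.49 = 407.3064 KRn
407.3064 KRn × 0.393 = 160.0714152 GLM
160.0714152 GLM × 6.16 = 986.039917632 IRD

986.04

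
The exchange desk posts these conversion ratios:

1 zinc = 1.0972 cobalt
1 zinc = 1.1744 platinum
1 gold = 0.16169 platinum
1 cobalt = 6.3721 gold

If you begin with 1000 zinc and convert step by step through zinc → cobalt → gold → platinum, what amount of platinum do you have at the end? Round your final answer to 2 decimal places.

1000 zinc × 1.0972 = 1097.2 cobalt
1097.2 cobalt × 6.3721 = 6991.46812 gold
6991.46812 gold × 0.16169 = 1130.4504803228 platinum

1130.45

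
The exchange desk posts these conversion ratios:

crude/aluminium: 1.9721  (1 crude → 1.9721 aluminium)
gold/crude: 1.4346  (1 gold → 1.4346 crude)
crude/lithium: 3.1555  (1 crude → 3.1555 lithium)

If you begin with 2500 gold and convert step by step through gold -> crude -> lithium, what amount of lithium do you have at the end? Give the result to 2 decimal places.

2500 gold × 1.4346 = 3586.5 crude
3586.5 crude × 3.1555 = 11317.20075 lithium

11317.20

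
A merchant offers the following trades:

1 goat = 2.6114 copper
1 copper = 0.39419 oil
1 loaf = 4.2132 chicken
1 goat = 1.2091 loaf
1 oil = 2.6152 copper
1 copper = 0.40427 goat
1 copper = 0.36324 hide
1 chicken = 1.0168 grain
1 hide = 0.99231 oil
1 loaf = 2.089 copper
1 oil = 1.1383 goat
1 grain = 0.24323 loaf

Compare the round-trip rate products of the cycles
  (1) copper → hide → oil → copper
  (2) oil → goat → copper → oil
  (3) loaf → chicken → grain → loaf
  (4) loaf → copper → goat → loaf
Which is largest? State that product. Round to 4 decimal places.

1.1718

(1) 0.36324 × 0.99231 × 2.6152 = 0.94264
(2) 1.1383 × 2.6114 × 0.39419 = 1.17175
(3) 4.2132 × 1.0168 × 0.24323 = 1.04199
(4) 2.089 × 0.40427 × 1.2091 = 1.02111
Highest is cycle (2) at 1.1718 (>1, arbitrage).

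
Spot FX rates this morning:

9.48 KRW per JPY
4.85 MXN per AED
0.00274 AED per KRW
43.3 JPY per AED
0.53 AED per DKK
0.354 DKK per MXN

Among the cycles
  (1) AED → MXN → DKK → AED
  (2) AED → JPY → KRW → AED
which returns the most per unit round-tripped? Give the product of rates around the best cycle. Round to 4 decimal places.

(1) 4.85 × 0.354 × 0.53 = 0.90996
(2) 43.3 × 9.48 × 0.00274 = 1.12473
Highest is cycle (2) at 1.1247 (>1, arbitrage).

1.1247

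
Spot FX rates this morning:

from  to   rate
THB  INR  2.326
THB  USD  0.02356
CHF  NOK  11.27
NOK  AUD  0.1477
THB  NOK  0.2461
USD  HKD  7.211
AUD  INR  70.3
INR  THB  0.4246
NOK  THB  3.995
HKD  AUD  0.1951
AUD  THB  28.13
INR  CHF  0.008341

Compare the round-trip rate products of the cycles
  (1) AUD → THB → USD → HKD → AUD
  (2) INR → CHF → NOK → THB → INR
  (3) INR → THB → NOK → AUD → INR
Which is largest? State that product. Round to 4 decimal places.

(1) 28.13 × 0.02356 × 7.211 × 0.1951 = 0.93239
(2) 0.008341 × 11.27 × 3.995 × 2.326 = 0.87351
(3) 0.4246 × 0.2461 × 0.1477 × 70.3 = 1.08499
Highest is cycle (3) at 1.0850 (>1, arbitrage).

1.0850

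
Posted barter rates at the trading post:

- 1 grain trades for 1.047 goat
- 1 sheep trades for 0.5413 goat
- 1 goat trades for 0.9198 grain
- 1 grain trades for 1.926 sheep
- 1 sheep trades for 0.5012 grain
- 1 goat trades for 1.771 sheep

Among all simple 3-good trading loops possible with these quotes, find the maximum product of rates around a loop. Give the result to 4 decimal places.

0.9589

sheep→goat→grain→sheep: 0.5413 × 0.9198 × 1.926 = 0.95893
sheep→grain→goat→sheep: 0.5012 × 1.047 × 1.771 = 0.92934
Maximum is sheep→goat→grain→sheep at 0.9589; no arbitrage — every cycle loses value.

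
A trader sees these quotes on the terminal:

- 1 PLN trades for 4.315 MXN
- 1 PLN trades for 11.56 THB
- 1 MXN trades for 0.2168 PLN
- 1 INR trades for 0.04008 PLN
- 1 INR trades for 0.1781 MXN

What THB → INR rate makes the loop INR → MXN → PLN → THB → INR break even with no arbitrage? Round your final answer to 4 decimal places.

2.2404

Known legs of the cycle: 0.1781 × 0.2168 × 11.56 = 0.4463556448
For no arbitrage the full-cycle product must be 1, so the missing rate is 1 / 0.4463556448 ≈ 2.240366.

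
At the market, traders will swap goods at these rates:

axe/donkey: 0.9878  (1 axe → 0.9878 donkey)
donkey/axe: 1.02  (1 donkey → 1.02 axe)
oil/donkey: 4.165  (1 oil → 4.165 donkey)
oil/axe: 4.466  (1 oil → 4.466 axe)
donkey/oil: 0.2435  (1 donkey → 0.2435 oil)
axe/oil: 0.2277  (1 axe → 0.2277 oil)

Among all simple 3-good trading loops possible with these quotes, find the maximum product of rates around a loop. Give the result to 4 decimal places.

1.0742

oil→axe→donkey→oil: 4.466 × 0.9878 × 0.2435 = 1.07420
oil→donkey→axe→oil: 4.165 × 1.02 × 0.2277 = 0.96734
Maximum is oil→axe→donkey→oil at 1.0742; arbitrage exists.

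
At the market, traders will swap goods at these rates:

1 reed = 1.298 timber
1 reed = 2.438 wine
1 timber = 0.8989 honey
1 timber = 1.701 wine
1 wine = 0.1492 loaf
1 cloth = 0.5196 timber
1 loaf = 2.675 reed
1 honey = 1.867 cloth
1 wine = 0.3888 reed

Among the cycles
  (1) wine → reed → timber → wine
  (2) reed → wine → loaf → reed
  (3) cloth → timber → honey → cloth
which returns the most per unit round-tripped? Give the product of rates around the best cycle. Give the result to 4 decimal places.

0.9730

(1) 0.3888 × 1.298 × 1.701 = 0.85843
(2) 2.438 × 0.1492 × 2.675 = 0.97303
(3) 0.5196 × 0.8989 × 1.867 = 0.87202
Highest is cycle (2) at 0.9730 (≤1, no arbitrage).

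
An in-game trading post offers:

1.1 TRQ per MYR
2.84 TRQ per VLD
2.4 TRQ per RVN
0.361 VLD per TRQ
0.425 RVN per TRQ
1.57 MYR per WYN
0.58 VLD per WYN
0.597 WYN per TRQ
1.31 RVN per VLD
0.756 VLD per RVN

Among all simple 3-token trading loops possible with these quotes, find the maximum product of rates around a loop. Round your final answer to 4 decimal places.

1.1350

TRQ→VLD→RVN→TRQ: 0.361 × 1.31 × 2.4 = 1.13498
TRQ→WYN→MYR→TRQ: 0.597 × 1.57 × 1.1 = 1.03102
TRQ→WYN→VLD→TRQ: 0.597 × 0.58 × 2.84 = 0.98338
TRQ→RVN→VLD→TRQ: 0.425 × 0.756 × 2.84 = 0.91249
Maximum is TRQ→VLD→RVN→TRQ at 1.1350; arbitrage exists.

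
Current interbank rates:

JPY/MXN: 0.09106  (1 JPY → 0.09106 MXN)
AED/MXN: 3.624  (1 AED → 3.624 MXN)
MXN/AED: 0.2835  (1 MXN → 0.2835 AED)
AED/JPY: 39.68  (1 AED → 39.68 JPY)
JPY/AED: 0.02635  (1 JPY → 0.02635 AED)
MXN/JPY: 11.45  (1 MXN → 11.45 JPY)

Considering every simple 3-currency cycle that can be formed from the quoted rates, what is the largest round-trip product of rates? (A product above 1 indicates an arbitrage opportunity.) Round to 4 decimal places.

1.0934

AED→MXN→JPY→AED: 3.624 × 11.45 × 0.02635 = 1.09339
AED→JPY→MXN→AED: 39.68 × 0.09106 × 0.2835 = 1.02436
Maximum is AED→MXN→JPY→AED at 1.0934; arbitrage exists.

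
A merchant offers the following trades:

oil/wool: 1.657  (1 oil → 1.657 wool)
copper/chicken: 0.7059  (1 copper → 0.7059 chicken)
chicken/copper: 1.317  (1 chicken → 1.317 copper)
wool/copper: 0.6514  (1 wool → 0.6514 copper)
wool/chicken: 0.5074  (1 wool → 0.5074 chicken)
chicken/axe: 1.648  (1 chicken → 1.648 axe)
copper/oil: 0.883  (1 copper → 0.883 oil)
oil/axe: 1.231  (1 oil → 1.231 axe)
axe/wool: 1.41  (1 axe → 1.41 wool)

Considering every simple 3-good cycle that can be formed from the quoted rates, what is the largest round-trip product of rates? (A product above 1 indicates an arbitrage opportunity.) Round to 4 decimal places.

chicken→axe→wool→chicken: 1.648 × 1.41 × 0.5074 = 1.17904
copper→oil→wool→copper: 0.883 × 1.657 × 0.6514 = 0.95308
Maximum is chicken→axe→wool→chicken at 1.1790; arbitrage exists.

1.1790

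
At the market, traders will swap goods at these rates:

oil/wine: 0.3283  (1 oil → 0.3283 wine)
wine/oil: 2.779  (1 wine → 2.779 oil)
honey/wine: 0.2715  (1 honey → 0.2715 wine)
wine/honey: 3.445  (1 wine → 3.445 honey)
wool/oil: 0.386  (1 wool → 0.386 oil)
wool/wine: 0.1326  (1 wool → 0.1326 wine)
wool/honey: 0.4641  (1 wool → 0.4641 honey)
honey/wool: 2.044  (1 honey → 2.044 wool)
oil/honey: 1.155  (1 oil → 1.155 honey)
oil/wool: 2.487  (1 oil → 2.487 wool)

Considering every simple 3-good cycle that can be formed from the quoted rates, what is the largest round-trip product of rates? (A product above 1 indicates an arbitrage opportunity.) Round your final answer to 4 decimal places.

0.9337

wine→honey→wool→wine: 3.445 × 2.044 × 0.1326 = 0.93371
wine→oil→wool→wine: 2.779 × 2.487 × 0.1326 = 0.91645
wool→oil→honey→wool: 0.386 × 1.155 × 2.044 = 0.91128
wine→oil→honey→wine: 2.779 × 1.155 × 0.2715 = 0.87145
Maximum is wine→honey→wool→wine at 0.9337; no arbitrage — every cycle loses value.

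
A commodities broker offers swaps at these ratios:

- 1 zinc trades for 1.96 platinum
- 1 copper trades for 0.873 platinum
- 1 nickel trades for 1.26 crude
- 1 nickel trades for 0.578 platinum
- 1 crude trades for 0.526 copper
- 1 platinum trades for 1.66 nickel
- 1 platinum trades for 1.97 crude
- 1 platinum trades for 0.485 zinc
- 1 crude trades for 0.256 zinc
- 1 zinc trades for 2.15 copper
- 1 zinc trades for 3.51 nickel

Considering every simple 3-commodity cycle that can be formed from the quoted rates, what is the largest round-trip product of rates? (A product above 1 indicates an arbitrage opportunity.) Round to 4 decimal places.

1.1322

crude→zinc→nickel→crude: 0.256 × 3.51 × 1.26 = 1.13219
crude→zinc→platinum→crude: 0.256 × 1.96 × 1.97 = 0.98847
platinum→zinc→nickel→platinum: 0.485 × 3.51 × 0.578 = 0.98396
platinum→zinc→copper→platinum: 0.485 × 2.15 × 0.873 = 0.91032
crude→copper→platinum→crude: 0.526 × 0.873 × 1.97 = 0.90462
Maximum is crude→zinc→nickel→crude at 1.1322; arbitrage exists.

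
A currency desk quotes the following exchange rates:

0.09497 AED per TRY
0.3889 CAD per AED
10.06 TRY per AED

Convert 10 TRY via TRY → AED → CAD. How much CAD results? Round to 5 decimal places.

10 TRY × 0.09497 = 0.9497 AED
0.9497 AED × 0.3889 = 0.36933833 CAD

0.36934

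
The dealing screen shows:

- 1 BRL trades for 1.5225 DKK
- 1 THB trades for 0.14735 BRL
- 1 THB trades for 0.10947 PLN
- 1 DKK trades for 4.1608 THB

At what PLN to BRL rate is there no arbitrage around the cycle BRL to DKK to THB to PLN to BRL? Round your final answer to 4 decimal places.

Known legs of the cycle: 1.5225 × 4.1608 × 0.10947 = 0.69347252646
For no arbitrage the full-cycle product must be 1, so the missing rate is 1 / 0.69347252646 ≈ 1.442018.

1.4420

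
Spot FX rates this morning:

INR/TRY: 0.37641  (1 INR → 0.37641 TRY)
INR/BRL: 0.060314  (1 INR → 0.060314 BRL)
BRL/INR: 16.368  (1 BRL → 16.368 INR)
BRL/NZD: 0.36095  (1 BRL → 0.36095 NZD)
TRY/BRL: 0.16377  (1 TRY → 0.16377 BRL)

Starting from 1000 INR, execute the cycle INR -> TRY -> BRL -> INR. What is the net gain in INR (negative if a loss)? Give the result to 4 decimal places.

8.9999

1000 INR × 0.37641 = 376.41 TRY
376.41 TRY × 0.16377 = 61.6446657 BRL
61.6446657 BRL × 16.368 = 1008.9998881776 INR
Net change: 1008.9998881776 − 1000 = 8.9998881776 INR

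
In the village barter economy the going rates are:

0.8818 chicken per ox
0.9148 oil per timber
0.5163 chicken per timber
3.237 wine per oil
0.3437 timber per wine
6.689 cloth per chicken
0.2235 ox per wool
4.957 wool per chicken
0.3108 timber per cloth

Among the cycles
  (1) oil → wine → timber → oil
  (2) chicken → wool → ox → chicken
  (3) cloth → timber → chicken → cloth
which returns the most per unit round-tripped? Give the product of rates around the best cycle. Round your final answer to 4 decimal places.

1.0734

(1) 3.237 × 0.3437 × 0.9148 = 1.01777
(2) 4.957 × 0.2235 × 0.8818 = 0.97694
(3) 0.3108 × 0.5163 × 6.689 = 1.07336
Highest is cycle (3) at 1.0734 (>1, arbitrage).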